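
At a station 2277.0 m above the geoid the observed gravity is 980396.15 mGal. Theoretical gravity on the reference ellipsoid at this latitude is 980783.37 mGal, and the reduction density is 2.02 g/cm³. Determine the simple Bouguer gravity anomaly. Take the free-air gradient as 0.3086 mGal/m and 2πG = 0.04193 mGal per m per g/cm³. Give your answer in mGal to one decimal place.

122.6

Free-air correction = 0.3086 × 2277.0 = 702.68 mGal
Free-air anomaly = 980396.15 − 980783.37 + (702.68) = 315.46 mGal
Bouguer slab correction = 0.04193 × 2.02 × 2277.0 = 192.86 mGal
Simple Bouguer anomaly = 315.46 − (192.86) = 122.60 mGal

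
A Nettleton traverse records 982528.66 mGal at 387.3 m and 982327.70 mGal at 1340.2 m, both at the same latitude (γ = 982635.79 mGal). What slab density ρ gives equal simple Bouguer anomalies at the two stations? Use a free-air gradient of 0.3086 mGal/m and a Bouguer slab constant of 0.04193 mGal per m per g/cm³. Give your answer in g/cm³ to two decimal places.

Δg_obs = 982327.70 − 982528.66 = -200.96 mGal over Δh = 1340.2 − 387.3 = 952.9 m
Equal Bouguer anomalies ⇒ Δg_obs + (0.3086 − 0.04193ρ)·Δh = 0
0.3086 − 0.04193ρ = −Δg_obs/Δh = 0.21089
ρ = (0.3086 − 0.21089) / 0.04193 = 2.33 g/cm³

2.33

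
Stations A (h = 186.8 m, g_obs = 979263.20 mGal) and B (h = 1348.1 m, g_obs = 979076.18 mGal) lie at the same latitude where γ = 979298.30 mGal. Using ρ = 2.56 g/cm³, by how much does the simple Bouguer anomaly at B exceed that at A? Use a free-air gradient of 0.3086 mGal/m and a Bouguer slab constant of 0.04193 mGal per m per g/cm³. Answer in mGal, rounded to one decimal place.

46.7

Δg_SB(A) = 979263.20 − 979298.30 + 0.3086×186.8 − 0.04193×2.56×186.8 = 2.50 mGal
Δg_SB(B) = 979076.18 − 979298.30 + 0.3086×1348.1 − 0.04193×2.56×1348.1 = 49.20 mGal
Difference = 49.20 − (2.50) = 46.70 mGal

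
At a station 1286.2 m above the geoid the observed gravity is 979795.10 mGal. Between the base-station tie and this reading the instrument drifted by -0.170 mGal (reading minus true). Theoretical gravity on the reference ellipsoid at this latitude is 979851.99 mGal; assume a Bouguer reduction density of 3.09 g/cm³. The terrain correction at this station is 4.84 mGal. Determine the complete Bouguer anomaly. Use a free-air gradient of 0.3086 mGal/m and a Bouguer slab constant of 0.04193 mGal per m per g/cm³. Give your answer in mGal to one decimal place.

178.4

Drift-corrected reading = 979795.10 − (-0.170) = 979795.270 mGal
Free-air correction = 0.3086 × 1286.2 = 396.92 mGal
Free-air anomaly = 979795.270 − 979851.99 + (396.92) = 340.200 mGal
Bouguer slab correction = 0.04193 × 3.09 × 1286.2 = 166.64 mGal
Simple Bouguer anomaly = 340.200 − (166.64) = 173.560 mGal
Complete Bouguer anomaly = 173.560 + 4.84 = 178.400 mGal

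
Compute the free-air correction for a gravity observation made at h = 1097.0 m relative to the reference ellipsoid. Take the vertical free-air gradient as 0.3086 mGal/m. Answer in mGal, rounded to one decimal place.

Free-air correction = 0.3086 × 1097.0 = 338.5 mGal

338.5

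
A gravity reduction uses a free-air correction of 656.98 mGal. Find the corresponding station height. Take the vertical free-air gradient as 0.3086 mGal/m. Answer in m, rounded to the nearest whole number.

h = 656.98 / 0.3086 = 2128.90 m

2129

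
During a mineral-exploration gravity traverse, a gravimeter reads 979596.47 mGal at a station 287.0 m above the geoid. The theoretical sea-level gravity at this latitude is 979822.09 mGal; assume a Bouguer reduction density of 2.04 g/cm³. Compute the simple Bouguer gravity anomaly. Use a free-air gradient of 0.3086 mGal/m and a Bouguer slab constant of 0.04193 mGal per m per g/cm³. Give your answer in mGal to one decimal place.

Free-air correction = 0.3086 × 287.0 = 88.57 mGal
Free-air anomaly = 979596.47 − 979822.09 + (88.57) = -137.05 mGal
Bouguer slab correction = 0.04193 × 2.04 × 287.0 = 24.55 mGal
Simple Bouguer anomaly = -137.05 − (24.55) = -161.60 mGal

-161.6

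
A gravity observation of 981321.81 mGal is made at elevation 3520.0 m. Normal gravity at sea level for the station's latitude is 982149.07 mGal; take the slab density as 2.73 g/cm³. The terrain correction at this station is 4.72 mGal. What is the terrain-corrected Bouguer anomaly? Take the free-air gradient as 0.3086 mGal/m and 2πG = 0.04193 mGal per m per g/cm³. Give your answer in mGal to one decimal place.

-139.2

Free-air correction = 0.3086 × 3520.0 = 1086.27 mGal
Free-air anomaly = 981321.81 − 982149.07 + (1086.27) = 259.01 mGal
Bouguer slab correction = 0.04193 × 2.73 × 3520.0 = 402.93 mGal
Simple Bouguer anomaly = 259.01 − (402.93) = -143.92 mGal
Complete Bouguer anomaly = -143.92 + 4.72 = -139.20 mGal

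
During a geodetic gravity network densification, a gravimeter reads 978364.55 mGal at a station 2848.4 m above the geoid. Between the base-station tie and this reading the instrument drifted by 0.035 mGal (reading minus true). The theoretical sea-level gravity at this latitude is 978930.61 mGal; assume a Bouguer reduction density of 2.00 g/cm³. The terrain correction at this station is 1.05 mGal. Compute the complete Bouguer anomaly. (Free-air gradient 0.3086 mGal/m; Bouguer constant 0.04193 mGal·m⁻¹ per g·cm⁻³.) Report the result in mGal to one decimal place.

Drift-corrected reading = 978364.55 − (0.035) = 978364.515 mGal
Free-air correction = 0.3086 × 2848.4 = 879.02 mGal
Free-air anomaly = 978364.515 − 978930.61 + (879.02) = 312.925 mGal
Bouguer slab correction = 0.04193 × 2.00 × 2848.4 = 238.87 mGal
Simple Bouguer anomaly = 312.925 − (238.87) = 74.055 mGal
Complete Bouguer anomaly = 74.055 + 1.05 = 75.105 mGal

75.1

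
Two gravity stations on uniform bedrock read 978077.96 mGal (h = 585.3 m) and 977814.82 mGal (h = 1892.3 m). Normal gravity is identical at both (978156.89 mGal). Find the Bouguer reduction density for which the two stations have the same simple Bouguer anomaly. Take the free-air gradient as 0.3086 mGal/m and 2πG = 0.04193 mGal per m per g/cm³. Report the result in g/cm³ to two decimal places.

2.56

Δg_obs = 977814.82 − 978077.96 = -263.14 mGal over Δh = 1892.3 − 585.3 = 1307.0 m
Equal Bouguer anomalies ⇒ Δg_obs + (0.3086 − 0.04193ρ)·Δh = 0
0.3086 − 0.04193ρ = −Δg_obs/Δh = 0.20133
ρ = (0.3086 − 0.20133) / 0.04193 = 2.56 g/cm³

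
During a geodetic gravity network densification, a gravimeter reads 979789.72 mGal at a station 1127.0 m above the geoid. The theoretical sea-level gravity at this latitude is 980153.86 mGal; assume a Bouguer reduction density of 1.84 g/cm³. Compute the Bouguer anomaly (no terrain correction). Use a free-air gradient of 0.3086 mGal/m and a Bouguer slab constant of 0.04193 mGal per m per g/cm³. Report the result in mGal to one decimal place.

Free-air correction = 0.3086 × 1127.0 = 347.79 mGal
Free-air anomaly = 979789.72 − 980153.86 + (347.79) = -16.35 mGal
Bouguer slab correction = 0.04193 × 1.84 × 1127.0 = 86.95 mGal
Simple Bouguer anomaly = -16.35 − (86.95) = -103.30 mGal

-103.3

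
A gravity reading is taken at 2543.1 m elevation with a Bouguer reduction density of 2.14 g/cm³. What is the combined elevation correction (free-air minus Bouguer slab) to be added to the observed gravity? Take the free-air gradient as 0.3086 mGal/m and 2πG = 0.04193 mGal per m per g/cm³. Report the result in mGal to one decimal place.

556.6

Combined gradient = 0.3086 − 0.04193 × 2.14 = 0.2188698 mGal/m
Combined elevation correction = 0.2188698 × 2543.1 = 556.6 mGal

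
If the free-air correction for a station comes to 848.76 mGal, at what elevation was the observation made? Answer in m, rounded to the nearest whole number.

2750

h = 848.76 / 0.3086 = 2750.36 m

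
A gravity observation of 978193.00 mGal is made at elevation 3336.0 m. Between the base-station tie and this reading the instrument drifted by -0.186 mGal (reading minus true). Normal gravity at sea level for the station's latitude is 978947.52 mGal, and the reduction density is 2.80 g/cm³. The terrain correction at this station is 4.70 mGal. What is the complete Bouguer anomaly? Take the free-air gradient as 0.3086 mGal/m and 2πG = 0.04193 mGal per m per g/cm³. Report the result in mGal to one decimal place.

-111.8

Drift-corrected reading = 978193.00 − (-0.186) = 978193.186 mGal
Free-air correction = 0.3086 × 3336.0 = 1029.49 mGal
Free-air anomaly = 978193.186 − 978947.52 + (1029.49) = 275.156 mGal
Bouguer slab correction = 0.04193 × 2.80 × 3336.0 = 391.66 mGal
Simple Bouguer anomaly = 275.156 − (391.66) = -116.504 mGal
Complete Bouguer anomaly = -116.504 + 4.70 = -111.804 mGal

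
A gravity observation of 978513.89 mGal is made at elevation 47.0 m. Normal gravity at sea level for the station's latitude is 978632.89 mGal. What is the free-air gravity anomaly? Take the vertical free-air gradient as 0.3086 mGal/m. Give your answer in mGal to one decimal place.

Free-air correction = 0.3086 × 47.0 = 14.50 mGal
Free-air anomaly = 978513.89 − 978632.89 + (14.50) = -104.50 mGal

-104.5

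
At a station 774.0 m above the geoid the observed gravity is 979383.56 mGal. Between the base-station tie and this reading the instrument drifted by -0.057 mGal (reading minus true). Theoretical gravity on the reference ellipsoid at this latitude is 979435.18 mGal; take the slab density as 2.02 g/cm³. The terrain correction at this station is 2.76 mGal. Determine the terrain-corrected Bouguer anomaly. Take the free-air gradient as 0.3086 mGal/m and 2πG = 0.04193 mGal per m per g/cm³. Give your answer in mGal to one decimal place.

Drift-corrected reading = 979383.56 − (-0.057) = 979383.617 mGal
Free-air correction = 0.3086 × 774.0 = 238.86 mGal
Free-air anomaly = 979383.617 − 979435.18 + (238.86) = 187.297 mGal
Bouguer slab correction = 0.04193 × 2.02 × 774.0 = 65.56 mGal
Simple Bouguer anomaly = 187.297 − (65.56) = 121.737 mGal
Complete Bouguer anomaly = 121.737 + 2.76 = 124.497 mGal

124.5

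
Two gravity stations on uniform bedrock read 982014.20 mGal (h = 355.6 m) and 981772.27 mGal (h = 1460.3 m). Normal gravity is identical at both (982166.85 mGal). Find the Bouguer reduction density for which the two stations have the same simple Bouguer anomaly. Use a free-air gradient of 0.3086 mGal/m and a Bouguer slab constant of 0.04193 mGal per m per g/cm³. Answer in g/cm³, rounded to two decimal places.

2.14

Δg_obs = 981772.27 − 982014.20 = -241.93 mGal over Δh = 1460.3 − 355.6 = 1104.7 m
Equal Bouguer anomalies ⇒ Δg_obs + (0.3086 − 0.04193ρ)·Δh = 0
0.3086 − 0.04193ρ = −Δg_obs/Δh = 0.21900
ρ = (0.3086 − 0.21900) / 0.04193 = 2.14 g/cm³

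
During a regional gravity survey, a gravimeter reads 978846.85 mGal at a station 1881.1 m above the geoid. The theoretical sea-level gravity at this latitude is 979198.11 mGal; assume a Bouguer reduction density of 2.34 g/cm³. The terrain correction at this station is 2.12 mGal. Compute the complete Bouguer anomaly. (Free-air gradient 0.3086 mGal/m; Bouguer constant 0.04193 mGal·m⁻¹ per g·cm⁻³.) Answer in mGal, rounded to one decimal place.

46.8

Free-air correction = 0.3086 × 1881.1 = 580.51 mGal
Free-air anomaly = 978846.85 − 979198.11 + (580.51) = 229.25 mGal
Bouguer slab correction = 0.04193 × 2.34 × 1881.1 = 184.57 mGal
Simple Bouguer anomaly = 229.25 − (184.57) = 44.68 mGal
Complete Bouguer anomaly = 44.68 + 2.12 = 46.80 mGal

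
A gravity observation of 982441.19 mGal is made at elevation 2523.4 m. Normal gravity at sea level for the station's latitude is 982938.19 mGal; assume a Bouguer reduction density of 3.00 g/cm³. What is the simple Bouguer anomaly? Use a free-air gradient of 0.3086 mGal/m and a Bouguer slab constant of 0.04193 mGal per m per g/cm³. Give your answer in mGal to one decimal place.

Free-air correction = 0.3086 × 2523.4 = 778.72 mGal
Free-air anomaly = 982441.19 − 982938.19 + (778.72) = 281.72 mGal
Bouguer slab correction = 0.04193 × 3.00 × 2523.4 = 317.42 mGal
Simple Bouguer anomaly = 281.72 − (317.42) = -35.70 mGal

-35.7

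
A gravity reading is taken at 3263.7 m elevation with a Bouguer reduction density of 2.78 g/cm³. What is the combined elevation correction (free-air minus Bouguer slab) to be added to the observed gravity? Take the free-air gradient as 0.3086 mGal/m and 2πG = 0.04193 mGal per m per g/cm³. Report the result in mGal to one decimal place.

Combined gradient = 0.3086 − 0.04193 × 2.78 = 0.1920346 mGal/m
Combined elevation correction = 0.1920346 × 3263.7 = 626.7 mGal

626.7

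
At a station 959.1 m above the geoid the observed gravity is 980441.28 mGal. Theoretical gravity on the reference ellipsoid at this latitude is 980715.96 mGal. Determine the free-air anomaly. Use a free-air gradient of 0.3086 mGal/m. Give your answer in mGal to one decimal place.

Free-air correction = 0.3086 × 959.1 = 295.98 mGal
Free-air anomaly = 980441.28 − 980715.96 + (295.98) = 21.30 mGal

21.3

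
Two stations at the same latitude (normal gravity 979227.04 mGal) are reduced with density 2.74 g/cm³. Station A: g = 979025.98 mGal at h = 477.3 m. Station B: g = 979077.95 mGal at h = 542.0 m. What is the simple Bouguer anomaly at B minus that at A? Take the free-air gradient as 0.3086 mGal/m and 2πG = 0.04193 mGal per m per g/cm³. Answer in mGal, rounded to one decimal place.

Δg_SB(A) = 979025.98 − 979227.04 + 0.3086×477.3 − 0.04193×2.74×477.3 = -108.60 mGal
Δg_SB(B) = 979077.95 − 979227.04 + 0.3086×542.0 − 0.04193×2.74×542.0 = -44.10 mGal
Difference = -44.10 − (-108.60) = 64.50 mGal

64.5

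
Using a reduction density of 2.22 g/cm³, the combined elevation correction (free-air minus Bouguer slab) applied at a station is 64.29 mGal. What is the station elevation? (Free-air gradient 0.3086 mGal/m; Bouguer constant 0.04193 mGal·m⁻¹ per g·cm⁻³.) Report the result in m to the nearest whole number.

Combined gradient = 0.3086 − 0.04193 × 2.22 = 0.2155154 mGal/m
h = 64.29 / 0.2155154 = 298.31 m

298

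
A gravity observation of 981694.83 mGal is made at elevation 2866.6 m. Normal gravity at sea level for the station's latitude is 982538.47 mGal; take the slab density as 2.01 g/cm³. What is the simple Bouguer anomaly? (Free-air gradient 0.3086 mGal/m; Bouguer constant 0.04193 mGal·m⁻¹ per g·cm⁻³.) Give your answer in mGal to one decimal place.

Free-air correction = 0.3086 × 2866.6 = 884.63 mGal
Free-air anomaly = 981694.83 − 982538.47 + (884.63) = 40.99 mGal
Bouguer slab correction = 0.04193 × 2.01 × 2866.6 = 241.60 mGal
Simple Bouguer anomaly = 40.99 − (241.60) = -200.61 mGal

-200.6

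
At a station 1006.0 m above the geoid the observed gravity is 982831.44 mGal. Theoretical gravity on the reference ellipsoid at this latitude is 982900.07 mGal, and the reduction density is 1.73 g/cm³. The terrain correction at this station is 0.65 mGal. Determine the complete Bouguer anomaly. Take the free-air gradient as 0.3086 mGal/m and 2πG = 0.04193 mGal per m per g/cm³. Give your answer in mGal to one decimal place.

Free-air correction = 0.3086 × 1006.0 = 310.45 mGal
Free-air anomaly = 982831.44 − 982900.07 + (310.45) = 241.82 mGal
Bouguer slab correction = 0.04193 × 1.73 × 1006.0 = 72.97 mGal
Simple Bouguer anomaly = 241.82 − (72.97) = 168.85 mGal
Complete Bouguer anomaly = 168.85 + 0.65 = 169.50 mGal

169.5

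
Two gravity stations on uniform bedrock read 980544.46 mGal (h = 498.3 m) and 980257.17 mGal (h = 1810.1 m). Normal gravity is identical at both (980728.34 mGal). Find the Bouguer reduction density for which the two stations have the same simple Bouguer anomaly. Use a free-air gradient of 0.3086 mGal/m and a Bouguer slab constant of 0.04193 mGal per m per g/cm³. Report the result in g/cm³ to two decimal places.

2.14

Δg_obs = 980257.17 − 980544.46 = -287.29 mGal over Δh = 1810.1 − 498.3 = 1311.8 m
Equal Bouguer anomalies ⇒ Δg_obs + (0.3086 − 0.04193ρ)·Δh = 0
0.3086 − 0.04193ρ = −Δg_obs/Δh = 0.21900
ρ = (0.3086 − 0.21900) / 0.04193 = 2.14 g/cm³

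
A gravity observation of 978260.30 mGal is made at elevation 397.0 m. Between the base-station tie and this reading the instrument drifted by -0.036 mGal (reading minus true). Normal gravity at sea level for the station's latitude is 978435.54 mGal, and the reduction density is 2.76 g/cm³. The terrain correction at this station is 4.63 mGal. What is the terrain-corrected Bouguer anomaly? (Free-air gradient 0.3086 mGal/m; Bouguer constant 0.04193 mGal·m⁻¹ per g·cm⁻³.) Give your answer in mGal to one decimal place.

-94.0

Drift-corrected reading = 978260.30 − (-0.036) = 978260.336 mGal
Free-air correction = 0.3086 × 397.0 = 122.51 mGal
Free-air anomaly = 978260.336 − 978435.54 + (122.51) = -52.694 mGal
Bouguer slab correction = 0.04193 × 2.76 × 397.0 = 45.94 mGal
Simple Bouguer anomaly = -52.694 − (45.94) = -98.634 mGal
Complete Bouguer anomaly = -98.634 + 4.63 = -94.004 mGal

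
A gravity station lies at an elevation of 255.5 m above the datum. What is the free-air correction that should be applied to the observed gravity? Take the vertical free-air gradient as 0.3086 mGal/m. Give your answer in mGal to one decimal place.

Free-air correction = 0.3086 × 255.5 = 78.8 mGal

78.8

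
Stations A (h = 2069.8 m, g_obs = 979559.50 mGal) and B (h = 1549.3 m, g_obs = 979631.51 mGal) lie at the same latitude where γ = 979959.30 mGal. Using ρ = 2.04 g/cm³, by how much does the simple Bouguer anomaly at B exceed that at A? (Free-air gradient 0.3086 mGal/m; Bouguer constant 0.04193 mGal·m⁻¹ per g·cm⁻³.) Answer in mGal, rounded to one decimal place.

Δg_SB(A) = 979559.50 − 979959.30 + 0.3086×2069.8 − 0.04193×2.04×2069.8 = 61.90 mGal
Δg_SB(B) = 979631.51 − 979959.30 + 0.3086×1549.3 − 0.04193×2.04×1549.3 = 17.80 mGal
Difference = 17.80 − (61.90) = -44.10 mGal

-44.1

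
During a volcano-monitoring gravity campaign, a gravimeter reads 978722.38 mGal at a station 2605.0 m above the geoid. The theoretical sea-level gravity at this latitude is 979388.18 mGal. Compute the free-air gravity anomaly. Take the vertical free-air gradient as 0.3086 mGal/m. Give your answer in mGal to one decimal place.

138.1

Free-air correction = 0.3086 × 2605.0 = 803.90 mGal
Free-air anomaly = 978722.38 − 979388.18 + (803.90) = 138.10 mGal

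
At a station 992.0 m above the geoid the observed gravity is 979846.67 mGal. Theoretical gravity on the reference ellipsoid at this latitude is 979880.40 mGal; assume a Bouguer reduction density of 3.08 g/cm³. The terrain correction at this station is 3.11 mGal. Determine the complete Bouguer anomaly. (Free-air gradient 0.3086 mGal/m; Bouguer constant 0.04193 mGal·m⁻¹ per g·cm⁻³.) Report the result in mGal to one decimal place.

Free-air correction = 0.3086 × 992.0 = 306.13 mGal
Free-air anomaly = 979846.67 − 979880.40 + (306.13) = 272.40 mGal
Bouguer slab correction = 0.04193 × 3.08 × 992.0 = 128.11 mGal
Simple Bouguer anomaly = 272.40 − (128.11) = 144.29 mGal
Complete Bouguer anomaly = 144.29 + 3.11 = 147.40 mGal

147.4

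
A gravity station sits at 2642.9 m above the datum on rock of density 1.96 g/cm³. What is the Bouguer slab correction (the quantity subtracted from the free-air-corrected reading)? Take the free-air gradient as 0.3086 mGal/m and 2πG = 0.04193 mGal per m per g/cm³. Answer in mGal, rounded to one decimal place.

217.2

Bouguer slab correction = 0.04193 × 1.96 × 2642.9 = 217.2 mGal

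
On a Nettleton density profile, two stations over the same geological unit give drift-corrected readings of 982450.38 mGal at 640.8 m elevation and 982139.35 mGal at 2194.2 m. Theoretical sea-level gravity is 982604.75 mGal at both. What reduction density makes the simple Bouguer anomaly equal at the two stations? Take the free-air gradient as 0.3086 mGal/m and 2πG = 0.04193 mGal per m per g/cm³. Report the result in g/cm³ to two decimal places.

Δg_obs = 982139.35 − 982450.38 = -311.03 mGal over Δh = 2194.2 − 640.8 = 1553.4 m
Equal Bouguer anomalies ⇒ Δg_obs + (0.3086 − 0.04193ρ)·Δh = 0
0.3086 − 0.04193ρ = −Δg_obs/Δh = 0.20023
ρ = (0.3086 − 0.20023) / 0.04193 = 2.58 g/cm³

2.58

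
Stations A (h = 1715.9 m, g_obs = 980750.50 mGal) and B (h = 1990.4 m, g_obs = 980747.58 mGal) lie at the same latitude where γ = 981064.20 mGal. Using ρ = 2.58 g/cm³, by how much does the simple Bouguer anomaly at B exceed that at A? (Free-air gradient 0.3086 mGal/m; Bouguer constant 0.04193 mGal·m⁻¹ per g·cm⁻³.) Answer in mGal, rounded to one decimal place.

Δg_SB(A) = 980750.50 − 981064.20 + 0.3086×1715.9 − 0.04193×2.58×1715.9 = 30.20 mGal
Δg_SB(B) = 980747.58 − 981064.20 + 0.3086×1990.4 − 0.04193×2.58×1990.4 = 82.30 mGal
Difference = 82.30 − (30.20) = 52.10 mGal

52.1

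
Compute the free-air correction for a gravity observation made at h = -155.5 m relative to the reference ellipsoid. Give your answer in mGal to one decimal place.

-48.0

Free-air correction = 0.3086 × -155.5 = -48.0 mGal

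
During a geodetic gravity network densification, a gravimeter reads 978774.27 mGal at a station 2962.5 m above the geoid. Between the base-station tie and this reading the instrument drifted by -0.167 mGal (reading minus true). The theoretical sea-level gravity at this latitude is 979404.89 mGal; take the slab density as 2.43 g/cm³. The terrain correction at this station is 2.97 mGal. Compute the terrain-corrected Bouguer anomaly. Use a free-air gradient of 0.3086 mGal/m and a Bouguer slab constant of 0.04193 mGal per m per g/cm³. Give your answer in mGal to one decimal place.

-15.1

Drift-corrected reading = 978774.27 − (-0.167) = 978774.437 mGal
Free-air correction = 0.3086 × 2962.5 = 914.23 mGal
Free-air anomaly = 978774.437 − 979404.89 + (914.23) = 283.777 mGal
Bouguer slab correction = 0.04193 × 2.43 × 2962.5 = 301.85 mGal
Simple Bouguer anomaly = 283.777 − (301.85) = -18.073 mGal
Complete Bouguer anomaly = -18.073 + 2.97 = -15.103 mGal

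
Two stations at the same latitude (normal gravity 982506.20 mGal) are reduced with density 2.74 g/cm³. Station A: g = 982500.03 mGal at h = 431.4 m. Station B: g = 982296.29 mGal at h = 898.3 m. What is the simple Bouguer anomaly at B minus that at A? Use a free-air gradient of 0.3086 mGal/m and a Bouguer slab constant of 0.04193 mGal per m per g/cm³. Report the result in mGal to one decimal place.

Δg_SB(A) = 982500.03 − 982506.20 + 0.3086×431.4 − 0.04193×2.74×431.4 = 77.40 mGal
Δg_SB(B) = 982296.29 − 982506.20 + 0.3086×898.3 − 0.04193×2.74×898.3 = -35.90 mGal
Difference = -35.90 − (77.40) = -113.30 mGal

-113.3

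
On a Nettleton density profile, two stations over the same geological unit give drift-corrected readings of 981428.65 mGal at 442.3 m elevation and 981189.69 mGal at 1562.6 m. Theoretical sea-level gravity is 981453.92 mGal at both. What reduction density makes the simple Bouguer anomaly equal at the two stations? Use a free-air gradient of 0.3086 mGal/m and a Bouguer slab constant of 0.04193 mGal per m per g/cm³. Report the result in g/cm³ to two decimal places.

Δg_obs = 981189.69 − 981428.65 = -238.96 mGal over Δh = 1562.6 − 442.3 = 1120.3 m
Equal Bouguer anomalies ⇒ Δg_obs + (0.3086 − 0.04193ρ)·Δh = 0
0.3086 − 0.04193ρ = −Δg_obs/Δh = 0.21330
ρ = (0.3086 − 0.21330) / 0.04193 = 2.27 g/cm³

2.27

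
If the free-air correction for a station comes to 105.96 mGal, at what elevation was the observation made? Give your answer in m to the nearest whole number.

h = 105.96 / 0.3086 = 343.36 m

343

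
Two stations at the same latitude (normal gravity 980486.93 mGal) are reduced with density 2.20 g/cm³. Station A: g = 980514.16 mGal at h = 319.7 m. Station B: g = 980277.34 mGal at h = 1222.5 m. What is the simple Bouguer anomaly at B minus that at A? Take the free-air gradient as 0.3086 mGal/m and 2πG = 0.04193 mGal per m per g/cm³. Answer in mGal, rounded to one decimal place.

Δg_SB(A) = 980514.16 − 980486.93 + 0.3086×319.7 − 0.04193×2.20×319.7 = 96.40 mGal
Δg_SB(B) = 980277.34 − 980486.93 + 0.3086×1222.5 − 0.04193×2.20×1222.5 = 54.90 mGal
Difference = 54.90 − (96.40) = -41.50 mGal

-41.5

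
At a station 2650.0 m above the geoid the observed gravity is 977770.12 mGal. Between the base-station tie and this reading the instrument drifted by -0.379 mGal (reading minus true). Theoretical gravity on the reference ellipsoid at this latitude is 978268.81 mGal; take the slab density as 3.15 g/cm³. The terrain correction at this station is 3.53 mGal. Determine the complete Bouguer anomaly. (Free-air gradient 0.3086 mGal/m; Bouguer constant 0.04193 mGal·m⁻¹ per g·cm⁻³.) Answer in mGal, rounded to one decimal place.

-27.0

Drift-corrected reading = 977770.12 − (-0.379) = 977770.499 mGal
Free-air correction = 0.3086 × 2650.0 = 817.79 mGal
Free-air anomaly = 977770.499 − 978268.81 + (817.79) = 319.479 mGal
Bouguer slab correction = 0.04193 × 3.15 × 2650.0 = 350.01 mGal
Simple Bouguer anomaly = 319.479 − (350.01) = -30.531 mGal
Complete Bouguer anomaly = -30.531 + 3.53 = -27.001 mGal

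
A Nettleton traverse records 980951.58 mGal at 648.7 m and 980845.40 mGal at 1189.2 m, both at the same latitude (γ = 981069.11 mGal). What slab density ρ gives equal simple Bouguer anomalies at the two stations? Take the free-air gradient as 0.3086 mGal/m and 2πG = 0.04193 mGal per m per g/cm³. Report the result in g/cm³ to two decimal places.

2.67

Δg_obs = 980845.40 − 980951.58 = -106.18 mGal over Δh = 1189.2 − 648.7 = 540.5 m
Equal Bouguer anomalies ⇒ Δg_obs + (0.3086 − 0.04193ρ)·Δh = 0
0.3086 − 0.04193ρ = −Δg_obs/Δh = 0.19645
ρ = (0.3086 − 0.19645) / 0.04193 = 2.67 g/cm³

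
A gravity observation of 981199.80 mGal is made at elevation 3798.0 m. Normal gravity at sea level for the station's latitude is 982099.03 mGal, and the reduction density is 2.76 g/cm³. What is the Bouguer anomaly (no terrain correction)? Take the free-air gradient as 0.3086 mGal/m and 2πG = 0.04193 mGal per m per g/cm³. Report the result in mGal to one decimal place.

Free-air correction = 0.3086 × 3798.0 = 1172.06 mGal
Free-air anomaly = 981199.80 − 982099.03 + (1172.06) = 272.83 mGal
Bouguer slab correction = 0.04193 × 2.76 × 3798.0 = 439.53 mGal
Simple Bouguer anomaly = 272.83 − (439.53) = -166.70 mGal

-166.7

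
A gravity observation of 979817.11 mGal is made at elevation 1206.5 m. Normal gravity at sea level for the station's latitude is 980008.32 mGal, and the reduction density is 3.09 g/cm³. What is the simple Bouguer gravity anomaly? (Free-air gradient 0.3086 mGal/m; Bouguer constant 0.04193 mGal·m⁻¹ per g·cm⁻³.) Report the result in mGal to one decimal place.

Free-air correction = 0.3086 × 1206.5 = 372.33 mGal
Free-air anomaly = 979817.11 − 980008.32 + (372.33) = 181.12 mGal
Bouguer slab correction = 0.04193 × 3.09 × 1206.5 = 156.32 mGal
Simple Bouguer anomaly = 181.12 − (156.32) = 24.80 mGal

24.8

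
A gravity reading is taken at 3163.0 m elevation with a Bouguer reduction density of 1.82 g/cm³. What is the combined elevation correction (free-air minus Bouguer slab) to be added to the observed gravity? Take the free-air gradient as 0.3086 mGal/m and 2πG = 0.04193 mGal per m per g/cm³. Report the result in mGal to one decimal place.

Combined gradient = 0.3086 − 0.04193 × 1.82 = 0.2322874 mGal/m
Combined elevation correction = 0.2322874 × 3163.0 = 734.7 mGal

734.7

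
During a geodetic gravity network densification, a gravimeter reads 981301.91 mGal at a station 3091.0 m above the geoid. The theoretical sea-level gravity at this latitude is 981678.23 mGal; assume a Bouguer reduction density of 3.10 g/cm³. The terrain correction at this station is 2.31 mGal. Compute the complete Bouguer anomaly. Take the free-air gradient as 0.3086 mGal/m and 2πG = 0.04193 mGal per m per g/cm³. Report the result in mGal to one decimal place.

178.1

Free-air correction = 0.3086 × 3091.0 = 953.88 mGal
Free-air anomaly = 981301.91 − 981678.23 + (953.88) = 577.56 mGal
Bouguer slab correction = 0.04193 × 3.10 × 3091.0 = 401.78 mGal
Simple Bouguer anomaly = 577.56 − (401.78) = 175.78 mGal
Complete Bouguer anomaly = 175.78 + 2.31 = 178.09 mGal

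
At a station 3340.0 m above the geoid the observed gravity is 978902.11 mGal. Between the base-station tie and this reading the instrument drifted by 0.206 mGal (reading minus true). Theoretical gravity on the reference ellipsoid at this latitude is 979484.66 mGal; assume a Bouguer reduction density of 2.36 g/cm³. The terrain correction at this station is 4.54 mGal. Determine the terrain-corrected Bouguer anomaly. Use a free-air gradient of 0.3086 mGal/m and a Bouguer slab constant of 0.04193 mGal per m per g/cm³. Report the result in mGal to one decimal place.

122.0

Drift-corrected reading = 978902.11 − (0.206) = 978901.904 mGal
Free-air correction = 0.3086 × 3340.0 = 1030.72 mGal
Free-air anomaly = 978901.904 − 979484.66 + (1030.72) = 447.964 mGal
Bouguer slab correction = 0.04193 × 2.36 × 3340.0 = 330.51 mGal
Simple Bouguer anomaly = 447.964 − (330.51) = 117.454 mGal
Complete Bouguer anomaly = 117.454 + 4.54 = 121.994 mGal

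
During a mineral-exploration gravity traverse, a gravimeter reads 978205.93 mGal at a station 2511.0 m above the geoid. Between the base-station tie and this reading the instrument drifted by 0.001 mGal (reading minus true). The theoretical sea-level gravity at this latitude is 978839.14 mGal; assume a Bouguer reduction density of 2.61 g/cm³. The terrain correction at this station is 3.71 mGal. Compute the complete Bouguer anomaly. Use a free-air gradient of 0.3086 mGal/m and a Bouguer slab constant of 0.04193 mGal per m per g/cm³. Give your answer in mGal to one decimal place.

-129.4

Drift-corrected reading = 978205.93 − (0.001) = 978205.929 mGal
Free-air correction = 0.3086 × 2511.0 = 774.89 mGal
Free-air anomaly = 978205.929 − 978839.14 + (774.89) = 141.679 mGal
Bouguer slab correction = 0.04193 × 2.61 × 2511.0 = 274.80 mGal
Simple Bouguer anomaly = 141.679 − (274.80) = -133.121 mGal
Complete Bouguer anomaly = -133.121 + 3.71 = -129.411 mGal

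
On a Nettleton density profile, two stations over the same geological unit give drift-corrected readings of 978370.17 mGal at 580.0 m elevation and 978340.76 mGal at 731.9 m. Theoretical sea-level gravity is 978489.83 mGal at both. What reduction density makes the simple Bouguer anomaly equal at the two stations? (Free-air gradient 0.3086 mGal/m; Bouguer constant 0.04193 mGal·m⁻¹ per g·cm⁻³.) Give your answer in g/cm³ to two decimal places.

Δg_obs = 978340.76 − 978370.17 = -29.41 mGal over Δh = 731.9 − 580.0 = 151.9 m
Equal Bouguer anomalies ⇒ Δg_obs + (0.3086 − 0.04193ρ)·Δh = 0
0.3086 − 0.04193ρ = −Δg_obs/Δh = 0.19361
ρ = (0.3086 − 0.19361) / 0.04193 = 2.74 g/cm³

2.74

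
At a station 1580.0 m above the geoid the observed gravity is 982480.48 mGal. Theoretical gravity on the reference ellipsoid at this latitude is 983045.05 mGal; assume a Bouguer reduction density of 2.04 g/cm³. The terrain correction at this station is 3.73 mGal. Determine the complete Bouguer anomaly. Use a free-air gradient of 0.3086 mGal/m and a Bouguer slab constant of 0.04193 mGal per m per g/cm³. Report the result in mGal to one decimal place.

-208.4

Free-air correction = 0.3086 × 1580.0 = 487.59 mGal
Free-air anomaly = 982480.48 − 983045.05 + (487.59) = -76.98 mGal
Bouguer slab correction = 0.04193 × 2.04 × 1580.0 = 135.15 mGal
Simple Bouguer anomaly = -76.98 − (135.15) = -212.13 mGal
Complete Bouguer anomaly = -212.13 + 3.73 = -208.40 mGal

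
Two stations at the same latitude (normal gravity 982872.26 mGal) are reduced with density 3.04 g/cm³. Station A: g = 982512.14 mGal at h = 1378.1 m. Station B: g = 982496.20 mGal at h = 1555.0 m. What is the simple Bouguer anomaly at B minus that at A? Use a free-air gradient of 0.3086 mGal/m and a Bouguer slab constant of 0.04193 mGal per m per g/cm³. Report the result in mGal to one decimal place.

16.1

Δg_SB(A) = 982512.14 − 982872.26 + 0.3086×1378.1 − 0.04193×3.04×1378.1 = -110.50 mGal
Δg_SB(B) = 982496.20 − 982872.26 + 0.3086×1555.0 − 0.04193×3.04×1555.0 = -94.40 mGal
Difference = -94.40 − (-110.50) = 16.10 mGal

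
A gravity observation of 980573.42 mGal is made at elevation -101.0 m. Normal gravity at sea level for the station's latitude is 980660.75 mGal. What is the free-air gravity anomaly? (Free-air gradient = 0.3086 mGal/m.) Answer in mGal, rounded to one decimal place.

Free-air correction = 0.3086 × -101.0 = -31.17 mGal
Free-air anomaly = 980573.42 − 980660.75 + (-31.17) = -118.50 mGal

-118.5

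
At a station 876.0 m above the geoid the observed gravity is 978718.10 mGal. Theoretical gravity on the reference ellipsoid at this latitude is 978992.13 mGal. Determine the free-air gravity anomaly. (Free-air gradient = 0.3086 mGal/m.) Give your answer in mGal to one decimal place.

-3.7

Free-air correction = 0.3086 × 876.0 = 270.33 mGal
Free-air anomaly = 978718.10 − 978992.13 + (270.33) = -3.70 mGal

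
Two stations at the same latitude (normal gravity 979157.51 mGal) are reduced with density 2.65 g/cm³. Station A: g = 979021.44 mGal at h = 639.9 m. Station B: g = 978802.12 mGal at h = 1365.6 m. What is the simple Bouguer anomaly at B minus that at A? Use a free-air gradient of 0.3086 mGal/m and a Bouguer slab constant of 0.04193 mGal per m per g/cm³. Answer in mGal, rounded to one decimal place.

Δg_SB(A) = 979021.44 − 979157.51 + 0.3086×639.9 − 0.04193×2.65×639.9 = -9.70 mGal
Δg_SB(B) = 978802.12 − 979157.51 + 0.3086×1365.6 − 0.04193×2.65×1365.6 = -85.70 mGal
Difference = -85.70 − (-9.70) = -76.00 mGal

-76.0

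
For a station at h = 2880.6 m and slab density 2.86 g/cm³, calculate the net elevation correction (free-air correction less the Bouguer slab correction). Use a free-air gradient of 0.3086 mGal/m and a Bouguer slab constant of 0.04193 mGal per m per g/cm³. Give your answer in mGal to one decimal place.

543.5

Combined gradient = 0.3086 − 0.04193 × 2.86 = 0.1886802 mGal/m
Combined elevation correction = 0.1886802 × 2880.6 = 543.5 mGal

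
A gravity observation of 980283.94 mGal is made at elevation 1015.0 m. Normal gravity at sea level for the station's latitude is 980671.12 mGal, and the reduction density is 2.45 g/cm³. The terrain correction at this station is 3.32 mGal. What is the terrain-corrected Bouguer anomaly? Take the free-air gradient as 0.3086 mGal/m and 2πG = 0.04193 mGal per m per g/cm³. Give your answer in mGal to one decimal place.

-174.9

Free-air correction = 0.3086 × 1015.0 = 313.23 mGal
Free-air anomaly = 980283.94 − 980671.12 + (313.23) = -73.95 mGal
Bouguer slab correction = 0.04193 × 2.45 × 1015.0 = 104.27 mGal
Simple Bouguer anomaly = -73.95 − (104.27) = -178.22 mGal
Complete Bouguer anomaly = -178.22 + 3.32 = -174.90 mGal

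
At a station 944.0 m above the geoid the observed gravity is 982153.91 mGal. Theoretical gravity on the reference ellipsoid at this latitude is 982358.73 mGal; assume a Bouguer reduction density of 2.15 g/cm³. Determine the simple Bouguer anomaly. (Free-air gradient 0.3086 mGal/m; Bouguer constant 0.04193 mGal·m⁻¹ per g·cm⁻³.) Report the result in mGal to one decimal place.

1.4

Free-air correction = 0.3086 × 944.0 = 291.32 mGal
Free-air anomaly = 982153.91 − 982358.73 + (291.32) = 86.50 mGal
Bouguer slab correction = 0.04193 × 2.15 × 944.0 = 85.10 mGal
Simple Bouguer anomaly = 86.50 − (85.10) = 1.40 mGal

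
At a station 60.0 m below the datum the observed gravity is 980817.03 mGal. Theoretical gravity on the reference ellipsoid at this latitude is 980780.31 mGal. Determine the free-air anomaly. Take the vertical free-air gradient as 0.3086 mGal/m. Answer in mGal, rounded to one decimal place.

18.2

Free-air correction = 0.3086 × -60.0 = -18.52 mGal
Free-air anomaly = 980817.03 − 980780.31 + (-18.52) = 18.20 mGal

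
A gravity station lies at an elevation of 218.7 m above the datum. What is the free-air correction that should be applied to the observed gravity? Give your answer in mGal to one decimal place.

67.5

Free-air correction = 0.3086 × 218.7 = 67.5 mGal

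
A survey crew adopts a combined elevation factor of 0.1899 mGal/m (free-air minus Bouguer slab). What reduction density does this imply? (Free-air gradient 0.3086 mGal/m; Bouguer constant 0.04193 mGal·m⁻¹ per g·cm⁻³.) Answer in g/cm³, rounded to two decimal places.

2.83

0.1899 = 0.3086 − 0.04193 × ρ
ρ = (0.3086 − 0.1899) / 0.04193 = 2.83 g/cm³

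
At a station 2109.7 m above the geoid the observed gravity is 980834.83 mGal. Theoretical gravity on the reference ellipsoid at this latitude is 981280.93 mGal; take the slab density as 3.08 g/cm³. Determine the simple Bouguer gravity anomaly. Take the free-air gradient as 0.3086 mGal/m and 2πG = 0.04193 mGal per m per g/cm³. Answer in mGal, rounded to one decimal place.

Free-air correction = 0.3086 × 2109.7 = 651.05 mGal
Free-air anomaly = 980834.83 − 981280.93 + (651.05) = 204.95 mGal
Bouguer slab correction = 0.04193 × 3.08 × 2109.7 = 272.46 mGal
Simple Bouguer anomaly = 204.95 − (272.46) = -67.51 mGal

-67.5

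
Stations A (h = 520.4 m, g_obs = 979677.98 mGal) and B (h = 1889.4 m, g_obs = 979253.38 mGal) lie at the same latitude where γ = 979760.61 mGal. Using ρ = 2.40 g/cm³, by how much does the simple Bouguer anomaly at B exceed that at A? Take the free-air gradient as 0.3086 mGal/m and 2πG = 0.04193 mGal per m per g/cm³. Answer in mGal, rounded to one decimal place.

-139.9

Δg_SB(A) = 979677.98 − 979760.61 + 0.3086×520.4 − 0.04193×2.40×520.4 = 25.60 mGal
Δg_SB(B) = 979253.38 − 979760.61 + 0.3086×1889.4 − 0.04193×2.40×1889.4 = -114.30 mGal
Difference = -114.30 − (25.60) = -139.90 mGal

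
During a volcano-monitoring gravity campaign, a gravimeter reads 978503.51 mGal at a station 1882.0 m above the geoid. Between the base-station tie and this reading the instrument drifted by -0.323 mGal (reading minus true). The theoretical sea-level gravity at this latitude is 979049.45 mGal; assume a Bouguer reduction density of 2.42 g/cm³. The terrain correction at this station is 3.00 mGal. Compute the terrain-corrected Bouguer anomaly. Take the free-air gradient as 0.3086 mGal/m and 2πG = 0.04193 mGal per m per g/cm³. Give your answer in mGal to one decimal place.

-152.8

Drift-corrected reading = 978503.51 − (-0.323) = 978503.833 mGal
Free-air correction = 0.3086 × 1882.0 = 580.79 mGal
Free-air anomaly = 978503.833 − 979049.45 + (580.79) = 35.173 mGal
Bouguer slab correction = 0.04193 × 2.42 × 1882.0 = 190.97 mGal
Simple Bouguer anomaly = 35.173 − (190.97) = -155.797 mGal
Complete Bouguer anomaly = -155.797 + 3.00 = -152.797 mGal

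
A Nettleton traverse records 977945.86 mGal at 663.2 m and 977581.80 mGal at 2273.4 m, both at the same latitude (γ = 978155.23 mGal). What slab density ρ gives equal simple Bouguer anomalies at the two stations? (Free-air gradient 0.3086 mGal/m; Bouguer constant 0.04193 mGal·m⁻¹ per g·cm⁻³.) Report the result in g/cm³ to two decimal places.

1.97

Δg_obs = 977581.80 − 977945.86 = -364.06 mGal over Δh = 2273.4 − 663.2 = 1610.2 m
Equal Bouguer anomalies ⇒ Δg_obs + (0.3086 − 0.04193ρ)·Δh = 0
0.3086 − 0.04193ρ = −Δg_obs/Δh = 0.22610
ρ = (0.3086 − 0.22610) / 0.04193 = 1.97 g/cm³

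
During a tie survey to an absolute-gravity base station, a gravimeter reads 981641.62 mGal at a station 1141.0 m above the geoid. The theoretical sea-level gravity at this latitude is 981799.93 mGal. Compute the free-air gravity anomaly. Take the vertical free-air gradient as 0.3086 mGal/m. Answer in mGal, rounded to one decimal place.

193.8

Free-air correction = 0.3086 × 1141.0 = 352.11 mGal
Free-air anomaly = 981641.62 − 981799.93 + (352.11) = 193.80 mGal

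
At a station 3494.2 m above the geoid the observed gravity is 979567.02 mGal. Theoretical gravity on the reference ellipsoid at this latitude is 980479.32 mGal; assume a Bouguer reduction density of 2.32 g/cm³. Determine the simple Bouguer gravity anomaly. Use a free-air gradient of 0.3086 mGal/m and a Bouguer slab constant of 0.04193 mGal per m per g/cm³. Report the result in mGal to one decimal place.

Free-air correction = 0.3086 × 3494.2 = 1078.31 mGal
Free-air anomaly = 979567.02 − 980479.32 + (1078.31) = 166.01 mGal
Bouguer slab correction = 0.04193 × 2.32 × 3494.2 = 339.91 mGal
Simple Bouguer anomaly = 166.01 − (339.91) = -173.90 mGal

-173.9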